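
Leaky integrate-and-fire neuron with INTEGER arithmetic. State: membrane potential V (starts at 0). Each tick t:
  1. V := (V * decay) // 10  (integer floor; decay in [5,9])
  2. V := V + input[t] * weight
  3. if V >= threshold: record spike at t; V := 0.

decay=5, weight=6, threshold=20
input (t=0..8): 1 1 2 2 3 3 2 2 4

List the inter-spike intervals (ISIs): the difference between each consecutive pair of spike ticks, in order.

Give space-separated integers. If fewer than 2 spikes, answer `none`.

t=0: input=1 -> V=6
t=1: input=1 -> V=9
t=2: input=2 -> V=16
t=3: input=2 -> V=0 FIRE
t=4: input=3 -> V=18
t=5: input=3 -> V=0 FIRE
t=6: input=2 -> V=12
t=7: input=2 -> V=18
t=8: input=4 -> V=0 FIRE

Answer: 2 3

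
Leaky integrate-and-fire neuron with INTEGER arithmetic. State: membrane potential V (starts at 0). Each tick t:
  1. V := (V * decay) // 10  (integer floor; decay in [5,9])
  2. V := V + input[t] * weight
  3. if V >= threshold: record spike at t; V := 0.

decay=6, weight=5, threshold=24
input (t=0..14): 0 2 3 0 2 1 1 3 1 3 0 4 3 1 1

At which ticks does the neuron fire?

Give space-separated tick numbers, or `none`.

t=0: input=0 -> V=0
t=1: input=2 -> V=10
t=2: input=3 -> V=21
t=3: input=0 -> V=12
t=4: input=2 -> V=17
t=5: input=1 -> V=15
t=6: input=1 -> V=14
t=7: input=3 -> V=23
t=8: input=1 -> V=18
t=9: input=3 -> V=0 FIRE
t=10: input=0 -> V=0
t=11: input=4 -> V=20
t=12: input=3 -> V=0 FIRE
t=13: input=1 -> V=5
t=14: input=1 -> V=8

Answer: 9 12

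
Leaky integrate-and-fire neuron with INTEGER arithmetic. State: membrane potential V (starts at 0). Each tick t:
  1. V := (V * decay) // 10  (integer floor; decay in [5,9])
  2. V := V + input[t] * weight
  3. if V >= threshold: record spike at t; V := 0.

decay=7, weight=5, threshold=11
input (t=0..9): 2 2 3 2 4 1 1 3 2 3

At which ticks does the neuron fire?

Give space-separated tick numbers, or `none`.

t=0: input=2 -> V=10
t=1: input=2 -> V=0 FIRE
t=2: input=3 -> V=0 FIRE
t=3: input=2 -> V=10
t=4: input=4 -> V=0 FIRE
t=5: input=1 -> V=5
t=6: input=1 -> V=8
t=7: input=3 -> V=0 FIRE
t=8: input=2 -> V=10
t=9: input=3 -> V=0 FIRE

Answer: 1 2 4 7 9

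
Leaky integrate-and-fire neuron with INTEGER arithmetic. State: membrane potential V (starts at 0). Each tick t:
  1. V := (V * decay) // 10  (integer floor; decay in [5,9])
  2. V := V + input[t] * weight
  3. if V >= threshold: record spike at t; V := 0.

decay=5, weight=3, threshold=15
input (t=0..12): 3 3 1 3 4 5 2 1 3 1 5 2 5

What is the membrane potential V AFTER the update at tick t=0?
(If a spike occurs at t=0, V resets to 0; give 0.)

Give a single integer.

Answer: 9

Derivation:
t=0: input=3 -> V=9
t=1: input=3 -> V=13
t=2: input=1 -> V=9
t=3: input=3 -> V=13
t=4: input=4 -> V=0 FIRE
t=5: input=5 -> V=0 FIRE
t=6: input=2 -> V=6
t=7: input=1 -> V=6
t=8: input=3 -> V=12
t=9: input=1 -> V=9
t=10: input=5 -> V=0 FIRE
t=11: input=2 -> V=6
t=12: input=5 -> V=0 FIRE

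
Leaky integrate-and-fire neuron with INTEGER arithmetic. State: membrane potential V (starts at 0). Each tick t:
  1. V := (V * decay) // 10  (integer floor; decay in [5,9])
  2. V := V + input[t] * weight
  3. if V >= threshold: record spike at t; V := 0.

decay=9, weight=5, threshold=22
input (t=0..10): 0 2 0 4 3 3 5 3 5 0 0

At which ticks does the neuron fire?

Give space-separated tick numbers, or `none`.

t=0: input=0 -> V=0
t=1: input=2 -> V=10
t=2: input=0 -> V=9
t=3: input=4 -> V=0 FIRE
t=4: input=3 -> V=15
t=5: input=3 -> V=0 FIRE
t=6: input=5 -> V=0 FIRE
t=7: input=3 -> V=15
t=8: input=5 -> V=0 FIRE
t=9: input=0 -> V=0
t=10: input=0 -> V=0

Answer: 3 5 6 8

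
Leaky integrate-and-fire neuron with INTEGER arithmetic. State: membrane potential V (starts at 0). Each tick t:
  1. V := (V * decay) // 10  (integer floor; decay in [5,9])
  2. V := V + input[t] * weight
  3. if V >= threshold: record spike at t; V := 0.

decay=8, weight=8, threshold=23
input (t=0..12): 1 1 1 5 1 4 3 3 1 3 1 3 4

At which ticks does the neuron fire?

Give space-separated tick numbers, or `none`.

Answer: 3 5 6 7 9 11 12

Derivation:
t=0: input=1 -> V=8
t=1: input=1 -> V=14
t=2: input=1 -> V=19
t=3: input=5 -> V=0 FIRE
t=4: input=1 -> V=8
t=5: input=4 -> V=0 FIRE
t=6: input=3 -> V=0 FIRE
t=7: input=3 -> V=0 FIRE
t=8: input=1 -> V=8
t=9: input=3 -> V=0 FIRE
t=10: input=1 -> V=8
t=11: input=3 -> V=0 FIRE
t=12: input=4 -> V=0 FIRE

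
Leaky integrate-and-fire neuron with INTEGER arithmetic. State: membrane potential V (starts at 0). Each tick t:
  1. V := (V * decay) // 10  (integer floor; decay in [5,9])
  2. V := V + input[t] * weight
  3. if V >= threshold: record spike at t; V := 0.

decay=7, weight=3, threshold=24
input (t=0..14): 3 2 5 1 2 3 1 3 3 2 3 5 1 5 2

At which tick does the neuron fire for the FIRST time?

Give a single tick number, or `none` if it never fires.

t=0: input=3 -> V=9
t=1: input=2 -> V=12
t=2: input=5 -> V=23
t=3: input=1 -> V=19
t=4: input=2 -> V=19
t=5: input=3 -> V=22
t=6: input=1 -> V=18
t=7: input=3 -> V=21
t=8: input=3 -> V=23
t=9: input=2 -> V=22
t=10: input=3 -> V=0 FIRE
t=11: input=5 -> V=15
t=12: input=1 -> V=13
t=13: input=5 -> V=0 FIRE
t=14: input=2 -> V=6

Answer: 10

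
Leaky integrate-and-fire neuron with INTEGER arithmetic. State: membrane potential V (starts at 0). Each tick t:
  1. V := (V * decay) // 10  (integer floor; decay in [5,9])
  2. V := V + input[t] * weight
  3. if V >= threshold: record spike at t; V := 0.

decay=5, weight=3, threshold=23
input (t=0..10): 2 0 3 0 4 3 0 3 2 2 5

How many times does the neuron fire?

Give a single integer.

Answer: 0

Derivation:
t=0: input=2 -> V=6
t=1: input=0 -> V=3
t=2: input=3 -> V=10
t=3: input=0 -> V=5
t=4: input=4 -> V=14
t=5: input=3 -> V=16
t=6: input=0 -> V=8
t=7: input=3 -> V=13
t=8: input=2 -> V=12
t=9: input=2 -> V=12
t=10: input=5 -> V=21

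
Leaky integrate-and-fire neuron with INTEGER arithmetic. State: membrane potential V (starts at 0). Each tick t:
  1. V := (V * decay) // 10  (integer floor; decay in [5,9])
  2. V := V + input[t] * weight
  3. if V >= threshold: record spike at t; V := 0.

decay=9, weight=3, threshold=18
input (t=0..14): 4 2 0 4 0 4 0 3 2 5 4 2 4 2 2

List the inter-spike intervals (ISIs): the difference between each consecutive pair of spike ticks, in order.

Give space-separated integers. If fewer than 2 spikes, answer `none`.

Answer: 4 2 3

Derivation:
t=0: input=4 -> V=12
t=1: input=2 -> V=16
t=2: input=0 -> V=14
t=3: input=4 -> V=0 FIRE
t=4: input=0 -> V=0
t=5: input=4 -> V=12
t=6: input=0 -> V=10
t=7: input=3 -> V=0 FIRE
t=8: input=2 -> V=6
t=9: input=5 -> V=0 FIRE
t=10: input=4 -> V=12
t=11: input=2 -> V=16
t=12: input=4 -> V=0 FIRE
t=13: input=2 -> V=6
t=14: input=2 -> V=11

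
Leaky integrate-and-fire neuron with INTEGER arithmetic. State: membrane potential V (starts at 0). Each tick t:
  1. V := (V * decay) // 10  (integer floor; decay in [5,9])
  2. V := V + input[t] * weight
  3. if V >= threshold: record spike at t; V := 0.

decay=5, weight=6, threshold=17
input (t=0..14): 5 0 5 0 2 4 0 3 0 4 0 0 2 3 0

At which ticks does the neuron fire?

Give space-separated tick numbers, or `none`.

Answer: 0 2 5 7 9 13

Derivation:
t=0: input=5 -> V=0 FIRE
t=1: input=0 -> V=0
t=2: input=5 -> V=0 FIRE
t=3: input=0 -> V=0
t=4: input=2 -> V=12
t=5: input=4 -> V=0 FIRE
t=6: input=0 -> V=0
t=7: input=3 -> V=0 FIRE
t=8: input=0 -> V=0
t=9: input=4 -> V=0 FIRE
t=10: input=0 -> V=0
t=11: input=0 -> V=0
t=12: input=2 -> V=12
t=13: input=3 -> V=0 FIRE
t=14: input=0 -> V=0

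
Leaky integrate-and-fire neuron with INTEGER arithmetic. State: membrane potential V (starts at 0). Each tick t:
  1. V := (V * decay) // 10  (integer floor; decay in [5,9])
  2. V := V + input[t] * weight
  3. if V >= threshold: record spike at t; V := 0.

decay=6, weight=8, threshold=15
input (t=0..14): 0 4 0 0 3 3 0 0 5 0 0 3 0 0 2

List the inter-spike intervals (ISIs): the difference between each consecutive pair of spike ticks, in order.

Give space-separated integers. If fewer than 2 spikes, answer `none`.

t=0: input=0 -> V=0
t=1: input=4 -> V=0 FIRE
t=2: input=0 -> V=0
t=3: input=0 -> V=0
t=4: input=3 -> V=0 FIRE
t=5: input=3 -> V=0 FIRE
t=6: input=0 -> V=0
t=7: input=0 -> V=0
t=8: input=5 -> V=0 FIRE
t=9: input=0 -> V=0
t=10: input=0 -> V=0
t=11: input=3 -> V=0 FIRE
t=12: input=0 -> V=0
t=13: input=0 -> V=0
t=14: input=2 -> V=0 FIRE

Answer: 3 1 3 3 3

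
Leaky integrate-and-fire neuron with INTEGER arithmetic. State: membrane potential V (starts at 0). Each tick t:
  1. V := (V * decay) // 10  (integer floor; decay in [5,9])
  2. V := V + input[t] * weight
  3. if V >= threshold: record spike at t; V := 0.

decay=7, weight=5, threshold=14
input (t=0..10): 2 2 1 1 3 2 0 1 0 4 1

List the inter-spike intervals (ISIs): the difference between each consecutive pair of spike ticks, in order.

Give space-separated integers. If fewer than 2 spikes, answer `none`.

t=0: input=2 -> V=10
t=1: input=2 -> V=0 FIRE
t=2: input=1 -> V=5
t=3: input=1 -> V=8
t=4: input=3 -> V=0 FIRE
t=5: input=2 -> V=10
t=6: input=0 -> V=7
t=7: input=1 -> V=9
t=8: input=0 -> V=6
t=9: input=4 -> V=0 FIRE
t=10: input=1 -> V=5

Answer: 3 5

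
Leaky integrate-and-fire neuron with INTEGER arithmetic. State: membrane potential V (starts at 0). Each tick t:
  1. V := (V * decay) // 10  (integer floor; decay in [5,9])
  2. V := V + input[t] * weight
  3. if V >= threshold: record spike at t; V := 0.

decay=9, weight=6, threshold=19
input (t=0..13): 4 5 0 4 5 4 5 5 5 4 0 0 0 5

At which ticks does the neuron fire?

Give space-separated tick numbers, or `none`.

Answer: 0 1 3 4 5 6 7 8 9 13

Derivation:
t=0: input=4 -> V=0 FIRE
t=1: input=5 -> V=0 FIRE
t=2: input=0 -> V=0
t=3: input=4 -> V=0 FIRE
t=4: input=5 -> V=0 FIRE
t=5: input=4 -> V=0 FIRE
t=6: input=5 -> V=0 FIRE
t=7: input=5 -> V=0 FIRE
t=8: input=5 -> V=0 FIRE
t=9: input=4 -> V=0 FIRE
t=10: input=0 -> V=0
t=11: input=0 -> V=0
t=12: input=0 -> V=0
t=13: input=5 -> V=0 FIRE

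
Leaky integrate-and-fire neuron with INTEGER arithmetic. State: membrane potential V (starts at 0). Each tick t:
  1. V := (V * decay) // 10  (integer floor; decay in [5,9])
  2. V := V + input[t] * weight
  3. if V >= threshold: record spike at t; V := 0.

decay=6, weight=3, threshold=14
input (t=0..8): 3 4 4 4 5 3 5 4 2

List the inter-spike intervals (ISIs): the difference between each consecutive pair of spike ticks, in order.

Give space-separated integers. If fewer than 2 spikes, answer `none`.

t=0: input=3 -> V=9
t=1: input=4 -> V=0 FIRE
t=2: input=4 -> V=12
t=3: input=4 -> V=0 FIRE
t=4: input=5 -> V=0 FIRE
t=5: input=3 -> V=9
t=6: input=5 -> V=0 FIRE
t=7: input=4 -> V=12
t=8: input=2 -> V=13

Answer: 2 1 2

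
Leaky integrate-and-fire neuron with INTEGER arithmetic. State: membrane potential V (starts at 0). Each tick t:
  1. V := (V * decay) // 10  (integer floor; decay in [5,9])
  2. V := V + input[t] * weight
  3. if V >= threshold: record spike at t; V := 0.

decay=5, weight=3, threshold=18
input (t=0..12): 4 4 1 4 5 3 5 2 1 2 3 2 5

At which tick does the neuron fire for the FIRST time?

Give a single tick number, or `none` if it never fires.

t=0: input=4 -> V=12
t=1: input=4 -> V=0 FIRE
t=2: input=1 -> V=3
t=3: input=4 -> V=13
t=4: input=5 -> V=0 FIRE
t=5: input=3 -> V=9
t=6: input=5 -> V=0 FIRE
t=7: input=2 -> V=6
t=8: input=1 -> V=6
t=9: input=2 -> V=9
t=10: input=3 -> V=13
t=11: input=2 -> V=12
t=12: input=5 -> V=0 FIRE

Answer: 1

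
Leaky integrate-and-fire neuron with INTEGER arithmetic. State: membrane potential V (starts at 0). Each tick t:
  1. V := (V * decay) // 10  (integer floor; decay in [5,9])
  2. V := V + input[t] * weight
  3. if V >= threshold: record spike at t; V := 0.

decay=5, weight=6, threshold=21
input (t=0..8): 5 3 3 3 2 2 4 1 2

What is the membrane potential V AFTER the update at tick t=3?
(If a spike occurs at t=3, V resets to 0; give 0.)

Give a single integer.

Answer: 18

Derivation:
t=0: input=5 -> V=0 FIRE
t=1: input=3 -> V=18
t=2: input=3 -> V=0 FIRE
t=3: input=3 -> V=18
t=4: input=2 -> V=0 FIRE
t=5: input=2 -> V=12
t=6: input=4 -> V=0 FIRE
t=7: input=1 -> V=6
t=8: input=2 -> V=15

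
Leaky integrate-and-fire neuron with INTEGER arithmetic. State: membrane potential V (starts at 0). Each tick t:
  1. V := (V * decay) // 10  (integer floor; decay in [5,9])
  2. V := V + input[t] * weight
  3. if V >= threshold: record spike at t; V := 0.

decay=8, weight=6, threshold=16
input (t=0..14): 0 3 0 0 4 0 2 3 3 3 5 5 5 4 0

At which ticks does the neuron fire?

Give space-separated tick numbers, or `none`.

Answer: 1 4 7 8 9 10 11 12 13

Derivation:
t=0: input=0 -> V=0
t=1: input=3 -> V=0 FIRE
t=2: input=0 -> V=0
t=3: input=0 -> V=0
t=4: input=4 -> V=0 FIRE
t=5: input=0 -> V=0
t=6: input=2 -> V=12
t=7: input=3 -> V=0 FIRE
t=8: input=3 -> V=0 FIRE
t=9: input=3 -> V=0 FIRE
t=10: input=5 -> V=0 FIRE
t=11: input=5 -> V=0 FIRE
t=12: input=5 -> V=0 FIRE
t=13: input=4 -> V=0 FIRE
t=14: input=0 -> V=0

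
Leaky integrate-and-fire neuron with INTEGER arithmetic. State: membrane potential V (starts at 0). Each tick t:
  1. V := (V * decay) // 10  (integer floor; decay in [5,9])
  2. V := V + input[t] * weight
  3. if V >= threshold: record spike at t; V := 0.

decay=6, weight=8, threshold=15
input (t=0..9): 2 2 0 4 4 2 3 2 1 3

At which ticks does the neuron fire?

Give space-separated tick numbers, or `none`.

t=0: input=2 -> V=0 FIRE
t=1: input=2 -> V=0 FIRE
t=2: input=0 -> V=0
t=3: input=4 -> V=0 FIRE
t=4: input=4 -> V=0 FIRE
t=5: input=2 -> V=0 FIRE
t=6: input=3 -> V=0 FIRE
t=7: input=2 -> V=0 FIRE
t=8: input=1 -> V=8
t=9: input=3 -> V=0 FIRE

Answer: 0 1 3 4 5 6 7 9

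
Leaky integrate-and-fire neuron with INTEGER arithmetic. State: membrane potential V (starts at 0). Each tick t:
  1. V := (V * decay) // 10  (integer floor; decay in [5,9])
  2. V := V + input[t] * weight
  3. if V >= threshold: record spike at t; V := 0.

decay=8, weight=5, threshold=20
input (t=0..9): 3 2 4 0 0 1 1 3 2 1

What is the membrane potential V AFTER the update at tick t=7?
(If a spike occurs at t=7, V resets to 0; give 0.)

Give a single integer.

t=0: input=3 -> V=15
t=1: input=2 -> V=0 FIRE
t=2: input=4 -> V=0 FIRE
t=3: input=0 -> V=0
t=4: input=0 -> V=0
t=5: input=1 -> V=5
t=6: input=1 -> V=9
t=7: input=3 -> V=0 FIRE
t=8: input=2 -> V=10
t=9: input=1 -> V=13

Answer: 0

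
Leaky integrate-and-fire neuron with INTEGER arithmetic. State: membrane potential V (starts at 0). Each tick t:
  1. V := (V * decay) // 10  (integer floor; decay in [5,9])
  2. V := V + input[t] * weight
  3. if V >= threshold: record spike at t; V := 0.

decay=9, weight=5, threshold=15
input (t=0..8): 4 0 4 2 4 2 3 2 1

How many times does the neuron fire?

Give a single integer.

Answer: 4

Derivation:
t=0: input=4 -> V=0 FIRE
t=1: input=0 -> V=0
t=2: input=4 -> V=0 FIRE
t=3: input=2 -> V=10
t=4: input=4 -> V=0 FIRE
t=5: input=2 -> V=10
t=6: input=3 -> V=0 FIRE
t=7: input=2 -> V=10
t=8: input=1 -> V=14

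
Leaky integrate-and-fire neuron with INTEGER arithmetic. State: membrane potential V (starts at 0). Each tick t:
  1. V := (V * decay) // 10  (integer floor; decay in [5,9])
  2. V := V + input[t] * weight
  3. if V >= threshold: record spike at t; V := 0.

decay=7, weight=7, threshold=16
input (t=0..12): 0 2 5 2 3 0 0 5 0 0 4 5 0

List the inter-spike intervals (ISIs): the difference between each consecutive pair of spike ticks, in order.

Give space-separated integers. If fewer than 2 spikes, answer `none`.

t=0: input=0 -> V=0
t=1: input=2 -> V=14
t=2: input=5 -> V=0 FIRE
t=3: input=2 -> V=14
t=4: input=3 -> V=0 FIRE
t=5: input=0 -> V=0
t=6: input=0 -> V=0
t=7: input=5 -> V=0 FIRE
t=8: input=0 -> V=0
t=9: input=0 -> V=0
t=10: input=4 -> V=0 FIRE
t=11: input=5 -> V=0 FIRE
t=12: input=0 -> V=0

Answer: 2 3 3 1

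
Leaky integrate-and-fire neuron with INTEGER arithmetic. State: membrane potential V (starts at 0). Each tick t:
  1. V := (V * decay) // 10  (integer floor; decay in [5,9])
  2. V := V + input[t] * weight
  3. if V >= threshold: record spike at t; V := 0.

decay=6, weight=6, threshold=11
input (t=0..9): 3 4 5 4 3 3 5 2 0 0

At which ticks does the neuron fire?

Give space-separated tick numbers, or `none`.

t=0: input=3 -> V=0 FIRE
t=1: input=4 -> V=0 FIRE
t=2: input=5 -> V=0 FIRE
t=3: input=4 -> V=0 FIRE
t=4: input=3 -> V=0 FIRE
t=5: input=3 -> V=0 FIRE
t=6: input=5 -> V=0 FIRE
t=7: input=2 -> V=0 FIRE
t=8: input=0 -> V=0
t=9: input=0 -> V=0

Answer: 0 1 2 3 4 5 6 7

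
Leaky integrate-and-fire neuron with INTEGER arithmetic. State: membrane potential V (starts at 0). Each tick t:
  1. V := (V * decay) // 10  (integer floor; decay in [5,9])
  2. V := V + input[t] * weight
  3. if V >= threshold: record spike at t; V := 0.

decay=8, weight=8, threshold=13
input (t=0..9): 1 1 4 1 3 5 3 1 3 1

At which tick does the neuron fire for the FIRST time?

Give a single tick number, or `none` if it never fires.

Answer: 1

Derivation:
t=0: input=1 -> V=8
t=1: input=1 -> V=0 FIRE
t=2: input=4 -> V=0 FIRE
t=3: input=1 -> V=8
t=4: input=3 -> V=0 FIRE
t=5: input=5 -> V=0 FIRE
t=6: input=3 -> V=0 FIRE
t=7: input=1 -> V=8
t=8: input=3 -> V=0 FIRE
t=9: input=1 -> V=8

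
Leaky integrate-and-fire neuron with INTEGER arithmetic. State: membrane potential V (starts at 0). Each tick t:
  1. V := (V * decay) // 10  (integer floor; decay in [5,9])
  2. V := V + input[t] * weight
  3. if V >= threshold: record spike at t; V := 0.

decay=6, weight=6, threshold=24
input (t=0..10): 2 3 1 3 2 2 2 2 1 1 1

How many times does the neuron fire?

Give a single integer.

Answer: 2

Derivation:
t=0: input=2 -> V=12
t=1: input=3 -> V=0 FIRE
t=2: input=1 -> V=6
t=3: input=3 -> V=21
t=4: input=2 -> V=0 FIRE
t=5: input=2 -> V=12
t=6: input=2 -> V=19
t=7: input=2 -> V=23
t=8: input=1 -> V=19
t=9: input=1 -> V=17
t=10: input=1 -> V=16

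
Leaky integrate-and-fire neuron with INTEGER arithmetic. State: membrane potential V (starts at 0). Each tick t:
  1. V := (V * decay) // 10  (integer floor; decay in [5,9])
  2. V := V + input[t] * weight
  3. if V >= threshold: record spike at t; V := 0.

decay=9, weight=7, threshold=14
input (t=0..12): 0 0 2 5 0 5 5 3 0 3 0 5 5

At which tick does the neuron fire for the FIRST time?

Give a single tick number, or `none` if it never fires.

t=0: input=0 -> V=0
t=1: input=0 -> V=0
t=2: input=2 -> V=0 FIRE
t=3: input=5 -> V=0 FIRE
t=4: input=0 -> V=0
t=5: input=5 -> V=0 FIRE
t=6: input=5 -> V=0 FIRE
t=7: input=3 -> V=0 FIRE
t=8: input=0 -> V=0
t=9: input=3 -> V=0 FIRE
t=10: input=0 -> V=0
t=11: input=5 -> V=0 FIRE
t=12: input=5 -> V=0 FIRE

Answer: 2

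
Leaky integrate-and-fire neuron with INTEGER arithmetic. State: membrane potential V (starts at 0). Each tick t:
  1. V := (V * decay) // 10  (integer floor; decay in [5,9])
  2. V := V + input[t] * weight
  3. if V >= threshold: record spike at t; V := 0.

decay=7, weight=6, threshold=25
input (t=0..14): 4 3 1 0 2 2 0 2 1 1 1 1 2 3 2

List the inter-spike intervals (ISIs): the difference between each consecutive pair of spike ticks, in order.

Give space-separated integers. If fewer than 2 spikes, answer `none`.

Answer: 11

Derivation:
t=0: input=4 -> V=24
t=1: input=3 -> V=0 FIRE
t=2: input=1 -> V=6
t=3: input=0 -> V=4
t=4: input=2 -> V=14
t=5: input=2 -> V=21
t=6: input=0 -> V=14
t=7: input=2 -> V=21
t=8: input=1 -> V=20
t=9: input=1 -> V=20
t=10: input=1 -> V=20
t=11: input=1 -> V=20
t=12: input=2 -> V=0 FIRE
t=13: input=3 -> V=18
t=14: input=2 -> V=24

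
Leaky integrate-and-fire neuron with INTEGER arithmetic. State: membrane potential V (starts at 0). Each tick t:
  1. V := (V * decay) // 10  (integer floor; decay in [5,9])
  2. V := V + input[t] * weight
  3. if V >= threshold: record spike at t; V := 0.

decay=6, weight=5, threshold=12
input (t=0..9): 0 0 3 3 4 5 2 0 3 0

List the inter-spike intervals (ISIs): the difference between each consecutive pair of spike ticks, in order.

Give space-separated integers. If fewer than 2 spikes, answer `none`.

Answer: 1 1 1 3

Derivation:
t=0: input=0 -> V=0
t=1: input=0 -> V=0
t=2: input=3 -> V=0 FIRE
t=3: input=3 -> V=0 FIRE
t=4: input=4 -> V=0 FIRE
t=5: input=5 -> V=0 FIRE
t=6: input=2 -> V=10
t=7: input=0 -> V=6
t=8: input=3 -> V=0 FIRE
t=9: input=0 -> V=0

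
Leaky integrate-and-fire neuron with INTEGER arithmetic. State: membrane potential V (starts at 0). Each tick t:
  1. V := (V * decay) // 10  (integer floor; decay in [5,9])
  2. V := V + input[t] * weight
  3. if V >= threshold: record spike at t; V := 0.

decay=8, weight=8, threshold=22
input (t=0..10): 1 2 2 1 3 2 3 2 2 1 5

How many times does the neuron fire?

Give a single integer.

t=0: input=1 -> V=8
t=1: input=2 -> V=0 FIRE
t=2: input=2 -> V=16
t=3: input=1 -> V=20
t=4: input=3 -> V=0 FIRE
t=5: input=2 -> V=16
t=6: input=3 -> V=0 FIRE
t=7: input=2 -> V=16
t=8: input=2 -> V=0 FIRE
t=9: input=1 -> V=8
t=10: input=5 -> V=0 FIRE

Answer: 5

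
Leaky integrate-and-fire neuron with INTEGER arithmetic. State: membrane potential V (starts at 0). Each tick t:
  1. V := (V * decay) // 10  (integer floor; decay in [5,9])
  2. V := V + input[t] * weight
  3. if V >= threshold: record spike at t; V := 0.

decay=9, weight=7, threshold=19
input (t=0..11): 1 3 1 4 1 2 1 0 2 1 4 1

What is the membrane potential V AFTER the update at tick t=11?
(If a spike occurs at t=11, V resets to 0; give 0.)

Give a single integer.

t=0: input=1 -> V=7
t=1: input=3 -> V=0 FIRE
t=2: input=1 -> V=7
t=3: input=4 -> V=0 FIRE
t=4: input=1 -> V=7
t=5: input=2 -> V=0 FIRE
t=6: input=1 -> V=7
t=7: input=0 -> V=6
t=8: input=2 -> V=0 FIRE
t=9: input=1 -> V=7
t=10: input=4 -> V=0 FIRE
t=11: input=1 -> V=7

Answer: 7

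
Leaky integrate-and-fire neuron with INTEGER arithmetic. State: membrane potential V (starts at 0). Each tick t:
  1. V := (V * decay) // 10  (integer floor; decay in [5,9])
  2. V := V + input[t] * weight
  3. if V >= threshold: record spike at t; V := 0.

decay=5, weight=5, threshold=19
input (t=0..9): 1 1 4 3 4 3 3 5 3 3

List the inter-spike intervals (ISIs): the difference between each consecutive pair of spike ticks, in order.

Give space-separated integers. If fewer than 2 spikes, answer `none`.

Answer: 2 2 1 2

Derivation:
t=0: input=1 -> V=5
t=1: input=1 -> V=7
t=2: input=4 -> V=0 FIRE
t=3: input=3 -> V=15
t=4: input=4 -> V=0 FIRE
t=5: input=3 -> V=15
t=6: input=3 -> V=0 FIRE
t=7: input=5 -> V=0 FIRE
t=8: input=3 -> V=15
t=9: input=3 -> V=0 FIRE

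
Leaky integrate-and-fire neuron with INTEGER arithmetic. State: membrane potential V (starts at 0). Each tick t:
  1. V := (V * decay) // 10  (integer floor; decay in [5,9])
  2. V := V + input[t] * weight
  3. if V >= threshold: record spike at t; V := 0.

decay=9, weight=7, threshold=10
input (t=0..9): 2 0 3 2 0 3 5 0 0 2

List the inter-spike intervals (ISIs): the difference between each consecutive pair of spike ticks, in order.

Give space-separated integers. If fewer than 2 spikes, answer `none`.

t=0: input=2 -> V=0 FIRE
t=1: input=0 -> V=0
t=2: input=3 -> V=0 FIRE
t=3: input=2 -> V=0 FIRE
t=4: input=0 -> V=0
t=5: input=3 -> V=0 FIRE
t=6: input=5 -> V=0 FIRE
t=7: input=0 -> V=0
t=8: input=0 -> V=0
t=9: input=2 -> V=0 FIRE

Answer: 2 1 2 1 3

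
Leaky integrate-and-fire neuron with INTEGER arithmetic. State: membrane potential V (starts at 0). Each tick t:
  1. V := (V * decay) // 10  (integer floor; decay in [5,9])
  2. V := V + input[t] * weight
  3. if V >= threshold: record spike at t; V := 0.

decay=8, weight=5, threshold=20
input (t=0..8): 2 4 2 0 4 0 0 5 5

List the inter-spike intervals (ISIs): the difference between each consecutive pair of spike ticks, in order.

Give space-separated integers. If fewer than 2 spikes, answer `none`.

Answer: 3 3 1

Derivation:
t=0: input=2 -> V=10
t=1: input=4 -> V=0 FIRE
t=2: input=2 -> V=10
t=3: input=0 -> V=8
t=4: input=4 -> V=0 FIRE
t=5: input=0 -> V=0
t=6: input=0 -> V=0
t=7: input=5 -> V=0 FIRE
t=8: input=5 -> V=0 FIRE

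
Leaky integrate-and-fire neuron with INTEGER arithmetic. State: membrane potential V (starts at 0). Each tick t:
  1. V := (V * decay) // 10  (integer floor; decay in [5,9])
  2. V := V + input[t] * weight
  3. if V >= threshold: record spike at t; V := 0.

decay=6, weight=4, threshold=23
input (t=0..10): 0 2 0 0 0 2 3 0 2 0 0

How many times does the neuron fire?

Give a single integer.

t=0: input=0 -> V=0
t=1: input=2 -> V=8
t=2: input=0 -> V=4
t=3: input=0 -> V=2
t=4: input=0 -> V=1
t=5: input=2 -> V=8
t=6: input=3 -> V=16
t=7: input=0 -> V=9
t=8: input=2 -> V=13
t=9: input=0 -> V=7
t=10: input=0 -> V=4

Answer: 0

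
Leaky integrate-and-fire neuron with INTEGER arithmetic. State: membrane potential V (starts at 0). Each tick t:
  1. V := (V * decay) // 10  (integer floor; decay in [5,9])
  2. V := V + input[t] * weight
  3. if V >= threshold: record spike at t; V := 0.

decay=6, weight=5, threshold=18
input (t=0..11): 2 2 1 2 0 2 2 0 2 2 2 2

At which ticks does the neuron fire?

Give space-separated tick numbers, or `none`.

Answer: 3 9

Derivation:
t=0: input=2 -> V=10
t=1: input=2 -> V=16
t=2: input=1 -> V=14
t=3: input=2 -> V=0 FIRE
t=4: input=0 -> V=0
t=5: input=2 -> V=10
t=6: input=2 -> V=16
t=7: input=0 -> V=9
t=8: input=2 -> V=15
t=9: input=2 -> V=0 FIRE
t=10: input=2 -> V=10
t=11: input=2 -> V=16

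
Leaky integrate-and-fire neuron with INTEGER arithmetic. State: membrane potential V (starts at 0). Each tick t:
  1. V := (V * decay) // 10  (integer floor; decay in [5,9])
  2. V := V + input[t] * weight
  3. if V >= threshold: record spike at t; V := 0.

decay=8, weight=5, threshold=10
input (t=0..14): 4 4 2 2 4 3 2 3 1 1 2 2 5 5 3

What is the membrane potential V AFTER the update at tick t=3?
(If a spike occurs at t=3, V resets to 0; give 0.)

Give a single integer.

Answer: 0

Derivation:
t=0: input=4 -> V=0 FIRE
t=1: input=4 -> V=0 FIRE
t=2: input=2 -> V=0 FIRE
t=3: input=2 -> V=0 FIRE
t=4: input=4 -> V=0 FIRE
t=5: input=3 -> V=0 FIRE
t=6: input=2 -> V=0 FIRE
t=7: input=3 -> V=0 FIRE
t=8: input=1 -> V=5
t=9: input=1 -> V=9
t=10: input=2 -> V=0 FIRE
t=11: input=2 -> V=0 FIRE
t=12: input=5 -> V=0 FIRE
t=13: input=5 -> V=0 FIRE
t=14: input=3 -> V=0 FIRE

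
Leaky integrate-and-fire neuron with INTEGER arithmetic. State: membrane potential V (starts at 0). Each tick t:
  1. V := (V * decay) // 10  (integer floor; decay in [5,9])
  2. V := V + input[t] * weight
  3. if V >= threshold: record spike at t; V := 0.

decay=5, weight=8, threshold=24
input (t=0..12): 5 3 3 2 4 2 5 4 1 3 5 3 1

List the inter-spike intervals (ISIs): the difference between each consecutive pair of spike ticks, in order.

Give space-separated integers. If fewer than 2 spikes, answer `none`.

Answer: 1 1 2 2 1 2 1 1

Derivation:
t=0: input=5 -> V=0 FIRE
t=1: input=3 -> V=0 FIRE
t=2: input=3 -> V=0 FIRE
t=3: input=2 -> V=16
t=4: input=4 -> V=0 FIRE
t=5: input=2 -> V=16
t=6: input=5 -> V=0 FIRE
t=7: input=4 -> V=0 FIRE
t=8: input=1 -> V=8
t=9: input=3 -> V=0 FIRE
t=10: input=5 -> V=0 FIRE
t=11: input=3 -> V=0 FIRE
t=12: input=1 -> V=8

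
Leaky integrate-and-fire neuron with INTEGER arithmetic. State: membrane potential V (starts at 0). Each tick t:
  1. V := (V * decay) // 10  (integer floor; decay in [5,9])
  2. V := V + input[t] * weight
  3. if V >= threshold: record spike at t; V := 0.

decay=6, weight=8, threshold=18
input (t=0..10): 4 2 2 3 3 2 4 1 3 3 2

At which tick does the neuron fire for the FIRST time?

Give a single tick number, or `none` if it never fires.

Answer: 0

Derivation:
t=0: input=4 -> V=0 FIRE
t=1: input=2 -> V=16
t=2: input=2 -> V=0 FIRE
t=3: input=3 -> V=0 FIRE
t=4: input=3 -> V=0 FIRE
t=5: input=2 -> V=16
t=6: input=4 -> V=0 FIRE
t=7: input=1 -> V=8
t=8: input=3 -> V=0 FIRE
t=9: input=3 -> V=0 FIRE
t=10: input=2 -> V=16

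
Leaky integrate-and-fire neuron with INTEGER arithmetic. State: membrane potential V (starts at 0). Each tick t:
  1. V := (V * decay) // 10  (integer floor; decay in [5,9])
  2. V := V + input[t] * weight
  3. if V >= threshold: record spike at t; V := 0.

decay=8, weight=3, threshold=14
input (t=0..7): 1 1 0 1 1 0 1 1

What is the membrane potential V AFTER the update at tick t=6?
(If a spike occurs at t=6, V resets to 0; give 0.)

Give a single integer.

t=0: input=1 -> V=3
t=1: input=1 -> V=5
t=2: input=0 -> V=4
t=3: input=1 -> V=6
t=4: input=1 -> V=7
t=5: input=0 -> V=5
t=6: input=1 -> V=7
t=7: input=1 -> V=8

Answer: 7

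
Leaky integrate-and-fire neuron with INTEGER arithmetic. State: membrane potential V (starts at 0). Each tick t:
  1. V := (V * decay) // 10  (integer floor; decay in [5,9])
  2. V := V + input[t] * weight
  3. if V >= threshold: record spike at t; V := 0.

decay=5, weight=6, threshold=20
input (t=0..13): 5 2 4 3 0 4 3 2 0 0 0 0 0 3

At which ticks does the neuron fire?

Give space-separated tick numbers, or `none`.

Answer: 0 2 5 7

Derivation:
t=0: input=5 -> V=0 FIRE
t=1: input=2 -> V=12
t=2: input=4 -> V=0 FIRE
t=3: input=3 -> V=18
t=4: input=0 -> V=9
t=5: input=4 -> V=0 FIRE
t=6: input=3 -> V=18
t=7: input=2 -> V=0 FIRE
t=8: input=0 -> V=0
t=9: input=0 -> V=0
t=10: input=0 -> V=0
t=11: input=0 -> V=0
t=12: input=0 -> V=0
t=13: input=3 -> V=18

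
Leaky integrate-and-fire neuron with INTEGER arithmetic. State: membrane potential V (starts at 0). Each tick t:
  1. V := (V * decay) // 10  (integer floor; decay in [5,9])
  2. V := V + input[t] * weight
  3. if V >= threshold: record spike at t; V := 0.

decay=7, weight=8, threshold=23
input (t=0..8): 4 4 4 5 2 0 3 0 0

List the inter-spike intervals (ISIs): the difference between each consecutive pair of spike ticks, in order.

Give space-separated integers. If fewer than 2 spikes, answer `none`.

t=0: input=4 -> V=0 FIRE
t=1: input=4 -> V=0 FIRE
t=2: input=4 -> V=0 FIRE
t=3: input=5 -> V=0 FIRE
t=4: input=2 -> V=16
t=5: input=0 -> V=11
t=6: input=3 -> V=0 FIRE
t=7: input=0 -> V=0
t=8: input=0 -> V=0

Answer: 1 1 1 3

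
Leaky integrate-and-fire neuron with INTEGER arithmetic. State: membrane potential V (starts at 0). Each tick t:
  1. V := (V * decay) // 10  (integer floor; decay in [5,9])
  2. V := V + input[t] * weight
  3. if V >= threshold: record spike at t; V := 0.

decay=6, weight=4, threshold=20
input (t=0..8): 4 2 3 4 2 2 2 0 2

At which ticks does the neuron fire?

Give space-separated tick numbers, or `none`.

t=0: input=4 -> V=16
t=1: input=2 -> V=17
t=2: input=3 -> V=0 FIRE
t=3: input=4 -> V=16
t=4: input=2 -> V=17
t=5: input=2 -> V=18
t=6: input=2 -> V=18
t=7: input=0 -> V=10
t=8: input=2 -> V=14

Answer: 2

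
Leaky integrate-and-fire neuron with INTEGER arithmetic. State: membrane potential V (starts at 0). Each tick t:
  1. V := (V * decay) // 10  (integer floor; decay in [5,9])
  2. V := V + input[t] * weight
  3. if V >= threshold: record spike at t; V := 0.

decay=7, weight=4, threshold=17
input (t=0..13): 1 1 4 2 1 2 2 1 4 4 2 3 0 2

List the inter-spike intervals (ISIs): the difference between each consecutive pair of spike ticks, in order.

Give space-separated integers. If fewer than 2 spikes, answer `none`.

Answer: 4 2 2

Derivation:
t=0: input=1 -> V=4
t=1: input=1 -> V=6
t=2: input=4 -> V=0 FIRE
t=3: input=2 -> V=8
t=4: input=1 -> V=9
t=5: input=2 -> V=14
t=6: input=2 -> V=0 FIRE
t=7: input=1 -> V=4
t=8: input=4 -> V=0 FIRE
t=9: input=4 -> V=16
t=10: input=2 -> V=0 FIRE
t=11: input=3 -> V=12
t=12: input=0 -> V=8
t=13: input=2 -> V=13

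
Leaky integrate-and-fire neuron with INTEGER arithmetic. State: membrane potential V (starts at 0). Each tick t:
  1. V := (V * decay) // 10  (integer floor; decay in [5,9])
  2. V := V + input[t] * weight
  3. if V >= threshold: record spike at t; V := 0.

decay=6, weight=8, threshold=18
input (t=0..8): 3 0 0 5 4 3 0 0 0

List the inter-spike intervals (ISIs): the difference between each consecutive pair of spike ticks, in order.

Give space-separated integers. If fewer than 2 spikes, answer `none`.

Answer: 3 1 1

Derivation:
t=0: input=3 -> V=0 FIRE
t=1: input=0 -> V=0
t=2: input=0 -> V=0
t=3: input=5 -> V=0 FIRE
t=4: input=4 -> V=0 FIRE
t=5: input=3 -> V=0 FIRE
t=6: input=0 -> V=0
t=7: input=0 -> V=0
t=8: input=0 -> V=0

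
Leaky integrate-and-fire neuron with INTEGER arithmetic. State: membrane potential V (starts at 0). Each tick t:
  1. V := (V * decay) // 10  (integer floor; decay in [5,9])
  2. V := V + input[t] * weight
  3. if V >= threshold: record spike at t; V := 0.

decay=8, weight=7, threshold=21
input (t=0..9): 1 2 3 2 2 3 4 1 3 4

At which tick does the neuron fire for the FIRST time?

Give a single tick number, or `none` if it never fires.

Answer: 2

Derivation:
t=0: input=1 -> V=7
t=1: input=2 -> V=19
t=2: input=3 -> V=0 FIRE
t=3: input=2 -> V=14
t=4: input=2 -> V=0 FIRE
t=5: input=3 -> V=0 FIRE
t=6: input=4 -> V=0 FIRE
t=7: input=1 -> V=7
t=8: input=3 -> V=0 FIRE
t=9: input=4 -> V=0 FIRE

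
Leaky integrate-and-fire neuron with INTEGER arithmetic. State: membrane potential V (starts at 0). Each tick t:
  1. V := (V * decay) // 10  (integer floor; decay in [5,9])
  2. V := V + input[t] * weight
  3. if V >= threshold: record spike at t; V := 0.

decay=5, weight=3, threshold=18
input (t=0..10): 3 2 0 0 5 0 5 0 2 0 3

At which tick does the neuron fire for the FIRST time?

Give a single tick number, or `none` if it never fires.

t=0: input=3 -> V=9
t=1: input=2 -> V=10
t=2: input=0 -> V=5
t=3: input=0 -> V=2
t=4: input=5 -> V=16
t=5: input=0 -> V=8
t=6: input=5 -> V=0 FIRE
t=7: input=0 -> V=0
t=8: input=2 -> V=6
t=9: input=0 -> V=3
t=10: input=3 -> V=10

Answer: 6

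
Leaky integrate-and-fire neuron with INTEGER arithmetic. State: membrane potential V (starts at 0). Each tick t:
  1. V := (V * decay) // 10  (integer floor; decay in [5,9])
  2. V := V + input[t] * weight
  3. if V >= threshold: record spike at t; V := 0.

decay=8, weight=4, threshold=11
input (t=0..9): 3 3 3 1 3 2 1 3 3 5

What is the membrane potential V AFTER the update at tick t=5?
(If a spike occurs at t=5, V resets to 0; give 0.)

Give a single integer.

t=0: input=3 -> V=0 FIRE
t=1: input=3 -> V=0 FIRE
t=2: input=3 -> V=0 FIRE
t=3: input=1 -> V=4
t=4: input=3 -> V=0 FIRE
t=5: input=2 -> V=8
t=6: input=1 -> V=10
t=7: input=3 -> V=0 FIRE
t=8: input=3 -> V=0 FIRE
t=9: input=5 -> V=0 FIRE

Answer: 8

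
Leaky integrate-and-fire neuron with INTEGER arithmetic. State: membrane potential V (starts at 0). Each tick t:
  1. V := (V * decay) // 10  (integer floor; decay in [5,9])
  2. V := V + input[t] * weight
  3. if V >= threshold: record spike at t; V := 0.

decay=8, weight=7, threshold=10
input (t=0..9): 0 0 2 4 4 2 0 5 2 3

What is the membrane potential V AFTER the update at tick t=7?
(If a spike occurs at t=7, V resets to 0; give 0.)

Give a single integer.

Answer: 0

Derivation:
t=0: input=0 -> V=0
t=1: input=0 -> V=0
t=2: input=2 -> V=0 FIRE
t=3: input=4 -> V=0 FIRE
t=4: input=4 -> V=0 FIRE
t=5: input=2 -> V=0 FIRE
t=6: input=0 -> V=0
t=7: input=5 -> V=0 FIRE
t=8: input=2 -> V=0 FIRE
t=9: input=3 -> V=0 FIRE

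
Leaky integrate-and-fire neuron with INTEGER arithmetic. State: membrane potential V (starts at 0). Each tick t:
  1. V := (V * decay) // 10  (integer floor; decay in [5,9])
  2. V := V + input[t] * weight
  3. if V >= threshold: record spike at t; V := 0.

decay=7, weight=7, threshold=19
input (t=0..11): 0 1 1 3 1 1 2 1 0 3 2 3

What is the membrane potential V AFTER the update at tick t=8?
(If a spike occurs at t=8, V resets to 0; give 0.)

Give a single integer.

t=0: input=0 -> V=0
t=1: input=1 -> V=7
t=2: input=1 -> V=11
t=3: input=3 -> V=0 FIRE
t=4: input=1 -> V=7
t=5: input=1 -> V=11
t=6: input=2 -> V=0 FIRE
t=7: input=1 -> V=7
t=8: input=0 -> V=4
t=9: input=3 -> V=0 FIRE
t=10: input=2 -> V=14
t=11: input=3 -> V=0 FIRE

Answer: 4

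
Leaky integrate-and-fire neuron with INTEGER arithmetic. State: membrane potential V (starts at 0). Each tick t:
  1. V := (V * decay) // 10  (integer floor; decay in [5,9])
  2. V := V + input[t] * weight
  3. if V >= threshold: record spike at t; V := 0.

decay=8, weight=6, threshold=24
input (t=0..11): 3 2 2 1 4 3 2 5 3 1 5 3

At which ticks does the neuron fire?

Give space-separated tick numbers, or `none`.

Answer: 1 4 6 7 10

Derivation:
t=0: input=3 -> V=18
t=1: input=2 -> V=0 FIRE
t=2: input=2 -> V=12
t=3: input=1 -> V=15
t=4: input=4 -> V=0 FIRE
t=5: input=3 -> V=18
t=6: input=2 -> V=0 FIRE
t=7: input=5 -> V=0 FIRE
t=8: input=3 -> V=18
t=9: input=1 -> V=20
t=10: input=5 -> V=0 FIRE
t=11: input=3 -> V=18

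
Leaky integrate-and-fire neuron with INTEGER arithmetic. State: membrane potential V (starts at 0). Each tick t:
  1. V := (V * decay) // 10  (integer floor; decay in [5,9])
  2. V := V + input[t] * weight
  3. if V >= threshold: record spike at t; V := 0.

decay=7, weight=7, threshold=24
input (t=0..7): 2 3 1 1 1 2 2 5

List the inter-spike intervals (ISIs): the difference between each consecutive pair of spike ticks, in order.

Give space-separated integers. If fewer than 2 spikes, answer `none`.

t=0: input=2 -> V=14
t=1: input=3 -> V=0 FIRE
t=2: input=1 -> V=7
t=3: input=1 -> V=11
t=4: input=1 -> V=14
t=5: input=2 -> V=23
t=6: input=2 -> V=0 FIRE
t=7: input=5 -> V=0 FIRE

Answer: 5 1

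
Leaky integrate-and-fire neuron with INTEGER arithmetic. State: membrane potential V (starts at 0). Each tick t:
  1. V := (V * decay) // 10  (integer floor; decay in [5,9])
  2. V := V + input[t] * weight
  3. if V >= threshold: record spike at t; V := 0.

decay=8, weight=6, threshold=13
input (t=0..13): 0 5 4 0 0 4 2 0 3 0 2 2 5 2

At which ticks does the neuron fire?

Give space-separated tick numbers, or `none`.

t=0: input=0 -> V=0
t=1: input=5 -> V=0 FIRE
t=2: input=4 -> V=0 FIRE
t=3: input=0 -> V=0
t=4: input=0 -> V=0
t=5: input=4 -> V=0 FIRE
t=6: input=2 -> V=12
t=7: input=0 -> V=9
t=8: input=3 -> V=0 FIRE
t=9: input=0 -> V=0
t=10: input=2 -> V=12
t=11: input=2 -> V=0 FIRE
t=12: input=5 -> V=0 FIRE
t=13: input=2 -> V=12

Answer: 1 2 5 8 11 12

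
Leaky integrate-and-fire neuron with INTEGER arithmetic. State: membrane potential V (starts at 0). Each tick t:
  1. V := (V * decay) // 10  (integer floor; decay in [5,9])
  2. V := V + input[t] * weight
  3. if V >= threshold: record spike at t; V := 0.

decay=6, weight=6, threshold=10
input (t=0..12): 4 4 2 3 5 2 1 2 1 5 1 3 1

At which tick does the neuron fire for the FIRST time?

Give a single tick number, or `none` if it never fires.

Answer: 0

Derivation:
t=0: input=4 -> V=0 FIRE
t=1: input=4 -> V=0 FIRE
t=2: input=2 -> V=0 FIRE
t=3: input=3 -> V=0 FIRE
t=4: input=5 -> V=0 FIRE
t=5: input=2 -> V=0 FIRE
t=6: input=1 -> V=6
t=7: input=2 -> V=0 FIRE
t=8: input=1 -> V=6
t=9: input=5 -> V=0 FIRE
t=10: input=1 -> V=6
t=11: input=3 -> V=0 FIRE
t=12: input=1 -> V=6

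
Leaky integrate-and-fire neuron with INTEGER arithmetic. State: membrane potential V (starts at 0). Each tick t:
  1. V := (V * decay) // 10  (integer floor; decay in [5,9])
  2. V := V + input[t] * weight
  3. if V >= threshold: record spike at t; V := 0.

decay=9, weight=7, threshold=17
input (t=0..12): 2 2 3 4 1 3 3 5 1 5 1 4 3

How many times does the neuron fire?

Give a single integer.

Answer: 9

Derivation:
t=0: input=2 -> V=14
t=1: input=2 -> V=0 FIRE
t=2: input=3 -> V=0 FIRE
t=3: input=4 -> V=0 FIRE
t=4: input=1 -> V=7
t=5: input=3 -> V=0 FIRE
t=6: input=3 -> V=0 FIRE
t=7: input=5 -> V=0 FIRE
t=8: input=1 -> V=7
t=9: input=5 -> V=0 FIRE
t=10: input=1 -> V=7
t=11: input=4 -> V=0 FIRE
t=12: input=3 -> V=0 FIRE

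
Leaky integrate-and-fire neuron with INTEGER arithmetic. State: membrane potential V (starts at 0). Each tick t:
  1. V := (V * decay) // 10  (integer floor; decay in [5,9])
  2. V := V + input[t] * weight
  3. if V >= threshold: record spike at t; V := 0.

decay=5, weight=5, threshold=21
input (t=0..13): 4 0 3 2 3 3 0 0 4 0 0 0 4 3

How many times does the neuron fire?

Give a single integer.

Answer: 3

Derivation:
t=0: input=4 -> V=20
t=1: input=0 -> V=10
t=2: input=3 -> V=20
t=3: input=2 -> V=20
t=4: input=3 -> V=0 FIRE
t=5: input=3 -> V=15
t=6: input=0 -> V=7
t=7: input=0 -> V=3
t=8: input=4 -> V=0 FIRE
t=9: input=0 -> V=0
t=10: input=0 -> V=0
t=11: input=0 -> V=0
t=12: input=4 -> V=20
t=13: input=3 -> V=0 FIRE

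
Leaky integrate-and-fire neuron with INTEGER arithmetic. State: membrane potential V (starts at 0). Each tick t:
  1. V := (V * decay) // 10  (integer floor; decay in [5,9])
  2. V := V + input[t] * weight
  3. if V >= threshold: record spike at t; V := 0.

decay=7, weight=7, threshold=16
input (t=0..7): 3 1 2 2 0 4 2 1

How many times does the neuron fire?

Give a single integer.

Answer: 4

Derivation:
t=0: input=3 -> V=0 FIRE
t=1: input=1 -> V=7
t=2: input=2 -> V=0 FIRE
t=3: input=2 -> V=14
t=4: input=0 -> V=9
t=5: input=4 -> V=0 FIRE
t=6: input=2 -> V=14
t=7: input=1 -> V=0 FIRE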